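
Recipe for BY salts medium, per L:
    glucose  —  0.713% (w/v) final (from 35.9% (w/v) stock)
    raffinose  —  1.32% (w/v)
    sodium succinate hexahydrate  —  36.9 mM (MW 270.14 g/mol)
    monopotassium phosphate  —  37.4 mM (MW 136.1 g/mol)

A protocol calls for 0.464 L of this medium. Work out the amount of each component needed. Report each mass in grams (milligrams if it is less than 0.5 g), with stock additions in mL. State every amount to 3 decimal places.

Working volume: 0.464 L.
glucose: C1V1 = C2V2 → 0.713% ÷ 35.9% × 464 mL = 9.215 mL
raffinose: 1.32% w/v = 13.2 g/L → 13.2 × 0.464 L = 6.125 g
sodium succinate hexahydrate: 36.9 mmol/L × 270.14 g/mol × 0.464 L ÷ 1000 = 4.625 g
monopotassium phosphate: 37.4 mmol/L × 136.1 g/mol × 0.464 L ÷ 1000 = 2.362 g

glucose 9.215 mL; raffinose 6.125 g; sodium succinate hexahydrate 4.625 g; monopotassium phosphate 2.362 g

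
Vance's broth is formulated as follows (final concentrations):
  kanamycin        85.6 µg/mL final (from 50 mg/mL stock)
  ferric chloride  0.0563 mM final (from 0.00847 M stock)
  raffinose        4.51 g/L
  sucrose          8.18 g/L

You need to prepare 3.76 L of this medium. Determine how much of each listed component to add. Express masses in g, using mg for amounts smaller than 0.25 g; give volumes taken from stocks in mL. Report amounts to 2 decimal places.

kanamycin 6.44 mL; ferric chloride 24.99 mL; raffinose 16.96 g; sucrose 30.76 g

Working volume: 3.76 L.
kanamycin: V = C2·V2/C1 = 85.6 µg/mL × 3760 mL ÷ 50000 µg/mL = 6.44 mL
ferric chloride: V = C2·V2/C1 = 0.0563 mM × 3760 mL ÷ 8.47 mM = 24.99 mL
raffinose: 4.51 g/L × 3.76 L = 16.96 g
sucrose: 8.18 g/L × 3.76 L = 30.76 g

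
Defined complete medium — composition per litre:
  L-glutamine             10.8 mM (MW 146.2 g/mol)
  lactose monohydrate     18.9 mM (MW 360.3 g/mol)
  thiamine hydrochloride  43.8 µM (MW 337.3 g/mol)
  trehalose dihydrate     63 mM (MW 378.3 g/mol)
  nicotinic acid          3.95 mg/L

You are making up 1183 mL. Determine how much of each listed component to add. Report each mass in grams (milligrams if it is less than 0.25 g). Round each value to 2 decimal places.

Working volume: 1183 mL = 1.183 L.
L-glutamine: 10.8 mmol/L × 146.2 g/mol × 1.183 L ÷ 1000 = 1.87 g
lactose monohydrate: 18.9 mmol/L × 360.3 g/mol × 1.183 L ÷ 1000 = 8.06 g
thiamine hydrochloride: 43.8 µmol/L × 337.3 g/mol × 1.183 L ÷ 1000 = 17.48 mg
trehalose dihydrate: 63 mmol/L × 378.3 g/mol × 1.183 L ÷ 1000 = 28.19 g
nicotinic acid: 3.95 mg/L × 1.183 L = 4.67 mg

L-glutamine 1.87 g; lactose monohydrate 8.06 g; thiamine hydrochloride 17.48 mg; trehalose dihydrate 28.19 g; nicotinic acid 4.67 mg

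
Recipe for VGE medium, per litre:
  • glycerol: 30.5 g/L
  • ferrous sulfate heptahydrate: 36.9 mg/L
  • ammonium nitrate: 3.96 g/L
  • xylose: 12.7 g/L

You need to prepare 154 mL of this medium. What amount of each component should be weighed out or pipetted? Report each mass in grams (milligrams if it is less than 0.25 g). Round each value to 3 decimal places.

Working volume: 154 mL = 0.154 L.
glycerol: 30.5 g/L × 0.154 L = 4.697 g
ferrous sulfate heptahydrate: 36.9 mg/L × 0.154 L = 5.683 mg
ammonium nitrate: 3.96 g/L × 0.154 L = 0.610 g
xylose: 12.7 g/L × 0.154 L = 1.956 g

glycerol 4.697 g; ferrous sulfate heptahydrate 5.683 mg; ammonium nitrate 0.610 g; xylose 1.956 g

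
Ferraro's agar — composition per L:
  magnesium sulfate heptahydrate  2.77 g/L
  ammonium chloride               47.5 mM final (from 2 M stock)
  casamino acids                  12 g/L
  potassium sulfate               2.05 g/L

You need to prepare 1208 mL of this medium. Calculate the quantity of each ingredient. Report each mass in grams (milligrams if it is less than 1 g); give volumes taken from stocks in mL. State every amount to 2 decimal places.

Target volume = 1208 mL = 1.208 L.
magnesium sulfate heptahydrate: 2.77 g/L × 1.208 L = 3.35 g
ammonium chloride: V = C2·V2/C1 = 47.5 mM × 1208 mL ÷ 2000 mM = 28.69 mL
casamino acids: 12 g/L × 1.208 L = 14.50 g
potassium sulfate: 2.05 g/L × 1.208 L = 2.48 g

magnesium sulfate heptahydrate 3.35 g; ammonium chloride 28.69 mL; casamino acids 14.50 g; potassium sulfate 2.48 g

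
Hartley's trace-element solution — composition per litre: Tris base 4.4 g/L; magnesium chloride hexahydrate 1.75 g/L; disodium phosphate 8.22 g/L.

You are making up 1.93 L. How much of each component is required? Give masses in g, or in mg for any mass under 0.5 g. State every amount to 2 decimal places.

Tris base 8.49 g; magnesium chloride hexahydrate 3.38 g; disodium phosphate 15.86 g

Scale factor relative to 1 L: 1.93.
Tris base: 4.4 g/L × 1.93 L = 8.49 g
magnesium chloride hexahydrate: 1.75 g/L × 1.93 L = 3.38 g
disodium phosphate: 8.22 g/L × 1.93 L = 15.86 g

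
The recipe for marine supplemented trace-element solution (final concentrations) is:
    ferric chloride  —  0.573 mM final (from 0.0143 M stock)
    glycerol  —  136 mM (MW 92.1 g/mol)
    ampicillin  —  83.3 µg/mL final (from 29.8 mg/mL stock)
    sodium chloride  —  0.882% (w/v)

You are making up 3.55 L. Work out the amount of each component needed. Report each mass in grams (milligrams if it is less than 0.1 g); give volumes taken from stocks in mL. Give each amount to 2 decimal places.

ferric chloride 142.25 mL; glycerol 44.47 g; ampicillin 9.92 mL; sodium chloride 31.31 g

Working volume: 3.55 L.
ferric chloride: dilute stock: 0.573 mM × 3550 mL ÷ 14.3 mM = 142.25 mL
glycerol: 136 mmol/L × 92.1 g/mol × 3.55 L ÷ 1000 = 44.47 g
ampicillin: dilute stock: 83.3 µg/mL × 3550 mL ÷ 29800 µg/mL = 9.92 mL
sodium chloride: 0.882 g per 100 mL × 3550 mL ÷ 100 = 31.31 g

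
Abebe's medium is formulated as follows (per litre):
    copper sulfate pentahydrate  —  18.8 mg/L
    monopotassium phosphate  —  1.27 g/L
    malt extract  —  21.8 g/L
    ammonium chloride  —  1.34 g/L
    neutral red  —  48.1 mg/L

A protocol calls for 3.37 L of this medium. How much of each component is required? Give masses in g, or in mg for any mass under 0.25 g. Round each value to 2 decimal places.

copper sulfate pentahydrate 63.36 mg; monopotassium phosphate 4.28 g; malt extract 73.47 g; ammonium chloride 4.52 g; neutral red 162.10 mg

Scale factor relative to 1 L: 3.37.
copper sulfate pentahydrate: 18.8 mg/L × 3.37 L = 63.36 mg
monopotassium phosphate: 1.27 g/L × 3.37 L = 4.28 g
malt extract: 21.8 g/L × 3.37 L = 73.47 g
ammonium chloride: 1.34 g/L × 3.37 L = 4.52 g
neutral red: 48.1 mg/L × 3.37 L = 162.10 mg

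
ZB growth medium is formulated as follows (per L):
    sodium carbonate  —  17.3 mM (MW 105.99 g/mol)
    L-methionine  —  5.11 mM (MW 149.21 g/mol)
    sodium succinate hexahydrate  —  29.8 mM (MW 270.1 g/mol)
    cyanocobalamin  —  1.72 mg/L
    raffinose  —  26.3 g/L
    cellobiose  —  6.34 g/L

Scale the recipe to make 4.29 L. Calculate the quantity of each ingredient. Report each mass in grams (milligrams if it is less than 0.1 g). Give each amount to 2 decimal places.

sodium carbonate 7.87 g; L-methionine 3.27 g; sodium succinate hexahydrate 34.53 g; cyanocobalamin 7.38 mg; raffinose 112.83 g; cellobiose 27.20 g

Working volume: 4.29 L.
sodium carbonate: 17.3 mmol/L × 105.99 g/mol × 4.29 L ÷ 1000 = 7.87 g
L-methionine: 5.11 mmol/L × 149.21 g/mol × 4.29 L ÷ 1000 = 3.27 g
sodium succinate hexahydrate: 29.8 mmol/L × 270.1 g/mol × 4.29 L ÷ 1000 = 34.53 g
cyanocobalamin: 1.72 mg/L × 4.29 L = 7.38 mg
raffinose: 26.3 g/L × 4.29 L = 112.83 g
cellobiose: 6.34 g/L × 4.29 L = 27.20 g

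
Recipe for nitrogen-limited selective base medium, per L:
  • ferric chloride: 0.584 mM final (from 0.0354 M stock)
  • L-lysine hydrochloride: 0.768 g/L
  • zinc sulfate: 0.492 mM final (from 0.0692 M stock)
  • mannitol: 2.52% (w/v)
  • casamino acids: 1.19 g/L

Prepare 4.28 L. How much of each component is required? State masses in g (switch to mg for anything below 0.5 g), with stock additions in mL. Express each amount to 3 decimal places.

Scale factor relative to 1 L: 4.28.
ferric chloride: dilute stock: 0.584 mM × 4280 mL ÷ 35.4 mM = 70.608 mL
L-lysine hydrochloride: 0.768 g/L × 4.28 L = 3.287 g
zinc sulfate: dilute stock: 0.492 mM × 4280 mL ÷ 69.2 mM = 30.430 mL
mannitol: 2.52% w/v = 25.2 g/L → 25.2 × 4.28 L = 107.856 g
casamino acids: 1.19 g/L × 4.28 L = 5.093 g

ferric chloride 70.608 mL; L-lysine hydrochloride 3.287 g; zinc sulfate 30.430 mL; mannitol 107.856 g; casamino acids 5.093 g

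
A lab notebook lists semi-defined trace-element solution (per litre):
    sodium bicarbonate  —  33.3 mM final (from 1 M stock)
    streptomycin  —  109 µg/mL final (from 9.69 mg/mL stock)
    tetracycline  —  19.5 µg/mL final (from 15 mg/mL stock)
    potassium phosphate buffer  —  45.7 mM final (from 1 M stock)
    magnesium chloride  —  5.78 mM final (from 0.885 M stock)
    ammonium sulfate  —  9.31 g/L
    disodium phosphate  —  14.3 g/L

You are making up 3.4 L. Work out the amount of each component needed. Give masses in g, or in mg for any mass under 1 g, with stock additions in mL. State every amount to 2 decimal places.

Working volume: 3.4 L.
sodium bicarbonate: V = C2·V2/C1 = 33.3 mM × 3400 mL ÷ 1000 mM = 113.22 mL
streptomycin: dilute stock: 109 µg/mL × 3400 mL ÷ 9690 µg/mL = 38.25 mL
tetracycline: V = C2·V2/C1 = 19.5 µg/mL × 3400 mL ÷ 15000 µg/mL = 4.42 mL
potassium phosphate buffer: C1V1 = C2V2 → 45.7 mM × 3400 mL ÷ 1000 mM = 155.38 mL
magnesium chloride: dilute stock: 5.78 mM × 3400 mL ÷ 885 mM = 22.21 mL
ammonium sulfate: 9.31 g/L × 3.4 L = 31.65 g
disodium phosphate: 14.3 g/L × 3.4 L = 48.62 g

sodium bicarbonate 113.22 mL; streptomycin 38.25 mL; tetracycline 4.42 mL; potassium phosphate buffer 155.38 mL; magnesium chloride 22.21 mL; ammonium sulfate 31.65 g; disodium phosphate 48.62 g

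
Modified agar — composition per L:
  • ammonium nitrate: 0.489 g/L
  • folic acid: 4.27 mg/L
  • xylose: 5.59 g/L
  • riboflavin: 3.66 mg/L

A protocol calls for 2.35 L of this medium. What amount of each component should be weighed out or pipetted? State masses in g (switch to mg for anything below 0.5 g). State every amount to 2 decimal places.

Working volume: 2.35 L.
ammonium nitrate: 0.489 g/L × 2.35 L = 1.15 g
folic acid: 4.27 mg/L × 2.35 L = 10.03 mg
xylose: 5.59 g/L × 2.35 L = 13.14 g
riboflavin: 3.66 mg/L × 2.35 L = 8.60 mg

ammonium nitrate 1.15 g; folic acid 10.03 mg; xylose 13.14 g; riboflavin 8.60 mg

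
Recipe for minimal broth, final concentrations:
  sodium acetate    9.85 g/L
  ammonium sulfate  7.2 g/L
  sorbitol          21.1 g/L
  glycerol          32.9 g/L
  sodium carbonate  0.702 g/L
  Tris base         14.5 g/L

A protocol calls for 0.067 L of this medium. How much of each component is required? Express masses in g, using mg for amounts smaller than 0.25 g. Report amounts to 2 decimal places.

sodium acetate 0.66 g; ammonium sulfate 0.48 g; sorbitol 1.41 g; glycerol 2.20 g; sodium carbonate 47.03 mg; Tris base 0.97 g

Scale factor relative to 1 L: 0.067.
sodium acetate: 9.85 g/L × 0.067 L = 0.66 g
ammonium sulfate: 7.2 g/L × 0.067 L = 0.48 g
sorbitol: 21.1 g/L × 0.067 L = 1.41 g
glycerol: 32.9 g/L × 0.067 L = 2.20 g
sodium carbonate: 0.702 g/L × 0.067 L = 0.047034 g = 47.03 mg
Tris base: 14.5 g/L × 0.067 L = 0.97 g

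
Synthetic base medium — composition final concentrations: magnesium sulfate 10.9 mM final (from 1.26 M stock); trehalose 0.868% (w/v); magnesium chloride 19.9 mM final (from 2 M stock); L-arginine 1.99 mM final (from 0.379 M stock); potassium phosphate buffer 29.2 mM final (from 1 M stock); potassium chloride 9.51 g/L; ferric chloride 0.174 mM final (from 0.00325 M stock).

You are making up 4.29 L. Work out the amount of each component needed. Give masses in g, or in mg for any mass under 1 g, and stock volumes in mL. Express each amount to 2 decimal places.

magnesium sulfate 37.11 mL; trehalose 37.24 g; magnesium chloride 42.69 mL; L-arginine 22.53 mL; potassium phosphate buffer 125.27 mL; potassium chloride 40.80 g; ferric chloride 229.68 mL

Working volume: 4.29 L.
magnesium sulfate: dilute stock: 10.9 mM × 4290 mL ÷ 1260 mM = 37.11 mL
trehalose: 0.868 g per 100 mL × 4290 mL ÷ 100 = 37.24 g
magnesium chloride: C1V1 = C2V2 → 19.9 mM × 4290 mL ÷ 2000 mM = 42.69 mL
L-arginine: dilute stock: 1.99 mM × 4290 mL ÷ 379 mM = 22.53 mL
potassium phosphate buffer: C1V1 = C2V2 → 29.2 mM × 4290 mL ÷ 1000 mM = 125.27 mL
potassium chloride: 9.51 g/L × 4.29 L = 40.80 g
ferric chloride: C1V1 = C2V2 → 0.174 mM × 4290 mL ÷ 3.25 mM = 229.68 mL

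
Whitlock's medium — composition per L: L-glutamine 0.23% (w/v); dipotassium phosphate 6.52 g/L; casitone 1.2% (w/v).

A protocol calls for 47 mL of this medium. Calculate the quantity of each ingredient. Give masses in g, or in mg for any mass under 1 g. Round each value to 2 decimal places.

Working volume: 47 mL = 0.047 L.
L-glutamine: 0.23 g per 100 mL × 47 mL ÷ 100 = 0.1081 g = 108.10 mg
dipotassium phosphate: 6.52 g/L × 0.047 L = 0.30644 g = 306.44 mg
casitone: 1.2 g per 100 mL × 47 mL ÷ 100 = 0.564 g = 564.00 mg

L-glutamine 108.10 mg; dipotassium phosphate 306.44 mg; casitone 564.00 mg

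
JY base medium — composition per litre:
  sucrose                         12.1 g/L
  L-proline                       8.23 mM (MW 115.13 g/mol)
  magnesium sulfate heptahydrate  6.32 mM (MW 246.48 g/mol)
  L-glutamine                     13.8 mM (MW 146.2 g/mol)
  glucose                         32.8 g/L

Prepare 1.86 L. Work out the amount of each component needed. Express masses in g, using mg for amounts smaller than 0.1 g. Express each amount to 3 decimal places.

Scale factor relative to 1 L: 1.86.
sucrose: 12.1 g/L × 1.86 L = 22.506 g
L-proline: 8.23 mmol/L × 115.13 g/mol × 1.86 L ÷ 1000 = 1.762 g
magnesium sulfate heptahydrate: 6.32 mmol/L × 246.48 g/mol × 1.86 L ÷ 1000 = 2.897 g
L-glutamine: 13.8 mmol/L × 146.2 g/mol × 1.86 L ÷ 1000 = 3.753 g
glucose: 32.8 g/L × 1.86 L = 61.008 g

sucrose 22.506 g; L-proline 1.762 g; magnesium sulfate heptahydrate 2.897 g; L-glutamine 3.753 g; glucose 61.008 g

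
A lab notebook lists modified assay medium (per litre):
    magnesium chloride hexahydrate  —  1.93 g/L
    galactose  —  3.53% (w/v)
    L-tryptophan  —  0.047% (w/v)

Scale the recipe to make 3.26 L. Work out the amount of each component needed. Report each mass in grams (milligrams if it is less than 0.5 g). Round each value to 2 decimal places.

magnesium chloride hexahydrate 6.29 g; galactose 115.08 g; L-tryptophan 1.53 g

Scale factor relative to 1 L: 3.26.
magnesium chloride hexahydrate: 1.93 g/L × 3.26 L = 6.29 g
galactose: 3.53% w/v = 35.3 g/L → 35.3 × 3.26 L = 115.08 g
L-tryptophan: 0.047% w/v = 0.47 g/L → 0.47 × 3.26 L = 1.53 g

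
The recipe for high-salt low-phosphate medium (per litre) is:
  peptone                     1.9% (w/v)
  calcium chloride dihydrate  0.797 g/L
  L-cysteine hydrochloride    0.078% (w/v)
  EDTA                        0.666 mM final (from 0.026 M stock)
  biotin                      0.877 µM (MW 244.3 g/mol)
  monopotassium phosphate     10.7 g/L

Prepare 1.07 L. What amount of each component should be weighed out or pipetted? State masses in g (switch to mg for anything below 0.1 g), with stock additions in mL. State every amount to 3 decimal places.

peptone 20.330 g; calcium chloride dihydrate 0.853 g; L-cysteine hydrochloride 0.835 g; EDTA 27.408 mL; biotin 0.229 mg; monopotassium phosphate 11.449 g

Scale factor relative to 1 L: 1.07.
peptone: 1.9 g per 100 mL × 1070 mL ÷ 100 = 20.330 g
calcium chloride dihydrate: 0.797 g/L × 1.07 L = 0.853 g
L-cysteine hydrochloride: 0.078 g per 100 mL × 1070 mL ÷ 100 = 0.835 g
EDTA: C1V1 = C2V2 → 0.666 mM × 1070 mL ÷ 26 mM = 27.408 mL
biotin: 0.877 µmol/L × 244.3 g/mol × 1.07 L ÷ 1000 = 0.229 mg
monopotassium phosphate: 10.7 g/L × 1.07 L = 11.449 g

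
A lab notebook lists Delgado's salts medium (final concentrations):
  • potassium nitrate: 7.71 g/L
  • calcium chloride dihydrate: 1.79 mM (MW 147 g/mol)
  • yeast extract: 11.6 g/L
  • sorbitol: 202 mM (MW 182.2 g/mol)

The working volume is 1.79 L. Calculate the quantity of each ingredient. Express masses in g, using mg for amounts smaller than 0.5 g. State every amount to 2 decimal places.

Scale factor relative to 1 L: 1.79.
potassium nitrate: 7.71 g/L × 1.79 L = 13.80 g
calcium chloride dihydrate: 1.79 mmol/L × 147 mg/mmol × 1.79 L = 471.00 mg
yeast extract: 11.6 g/L × 1.79 L = 20.76 g
sorbitol: 202 mmol/L × 182.2 g/mol × 1.79 L ÷ 1000 = 65.88 g

potassium nitrate 13.80 g; calcium chloride dihydrate 471.00 mg; yeast extract 20.76 g; sorbitol 65.88 g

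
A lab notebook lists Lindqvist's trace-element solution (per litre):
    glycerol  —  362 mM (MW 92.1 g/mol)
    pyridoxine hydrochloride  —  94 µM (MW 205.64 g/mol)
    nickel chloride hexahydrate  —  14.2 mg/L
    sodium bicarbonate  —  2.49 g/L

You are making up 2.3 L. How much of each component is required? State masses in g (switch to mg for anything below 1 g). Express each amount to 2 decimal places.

Scale factor relative to 1 L: 2.3.
glycerol: 362 mmol/L × 92.1 g/mol × 2.3 L ÷ 1000 = 76.68 g
pyridoxine hydrochloride: 94 µmol/L × 205.64 g/mol × 2.3 L ÷ 1000 = 44.46 mg
nickel chloride hexahydrate: 14.2 mg/L × 2.3 L = 32.66 mg
sodium bicarbonate: 2.49 g/L × 2.3 L = 5.73 g

glycerol 76.68 g; pyridoxine hydrochloride 44.46 mg; nickel chloride hexahydrate 32.66 mg; sodium bicarbonate 5.73 g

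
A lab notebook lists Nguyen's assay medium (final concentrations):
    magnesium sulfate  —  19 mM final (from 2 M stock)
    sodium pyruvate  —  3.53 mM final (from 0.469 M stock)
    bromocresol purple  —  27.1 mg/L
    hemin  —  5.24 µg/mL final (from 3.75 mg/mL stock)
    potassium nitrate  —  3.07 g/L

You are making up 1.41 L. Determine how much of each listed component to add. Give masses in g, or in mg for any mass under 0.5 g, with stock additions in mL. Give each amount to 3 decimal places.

Scale factor relative to 1 L: 1.41.
magnesium sulfate: dilute stock: 19 mM × 1410 mL ÷ 2000 mM = 13.395 mL
sodium pyruvate: C1V1 = C2V2 → 3.53 mM × 1410 mL ÷ 469 mM = 10.613 mL
bromocresol purple: 27.1 mg/L × 1.41 L = 38.211 mg
hemin: C1V1 = C2V2 → 5.24 µg/mL × 1410 mL ÷ 3750 µg/mL = 1.970 mL
potassium nitrate: 3.07 g/L × 1.41 L = 4.329 g

magnesium sulfate 13.395 mL; sodium pyruvate 10.613 mL; bromocresol purple 38.211 mg; hemin 1.970 mL; potassium nitrate 4.329 g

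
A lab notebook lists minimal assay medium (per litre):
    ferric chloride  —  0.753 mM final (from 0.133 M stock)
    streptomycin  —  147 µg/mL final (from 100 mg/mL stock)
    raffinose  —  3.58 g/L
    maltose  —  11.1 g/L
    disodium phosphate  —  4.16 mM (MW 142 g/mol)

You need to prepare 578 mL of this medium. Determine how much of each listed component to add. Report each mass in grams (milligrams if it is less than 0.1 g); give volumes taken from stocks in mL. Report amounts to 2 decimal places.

Working volume: 578 mL = 0.578 L.
ferric chloride: V = C2·V2/C1 = 0.753 mM × 578 mL ÷ 133 mM = 3.27 mL
streptomycin: V = C2·V2/C1 = 147 µg/mL × 578 mL ÷ 100000 µg/mL = 0.85 mL
raffinose: 3.58 g/L × 0.578 L = 2.07 g
maltose: 11.1 g/L × 0.578 L = 6.42 g
disodium phosphate: 4.16 mmol/L × 142 g/mol × 0.578 L ÷ 1000 = 0.34 g

ferric chloride 3.27 mL; streptomycin 0.85 mL; raffinose 2.07 g; maltose 6.42 g; disodium phosphate 0.34 g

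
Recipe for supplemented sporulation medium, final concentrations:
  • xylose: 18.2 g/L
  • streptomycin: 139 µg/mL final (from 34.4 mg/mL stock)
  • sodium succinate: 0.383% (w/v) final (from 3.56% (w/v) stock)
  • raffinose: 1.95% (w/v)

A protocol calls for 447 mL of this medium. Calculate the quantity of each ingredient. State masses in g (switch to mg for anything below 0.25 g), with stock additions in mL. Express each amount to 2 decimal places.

Working volume: 447 mL = 0.447 L.
xylose: 18.2 g/L × 0.447 L = 8.14 g
streptomycin: dilute stock: 139 µg/mL × 447 mL ÷ 34400 µg/mL = 1.81 mL
sodium succinate: C1V1 = C2V2 → 0.383% ÷ 3.56% × 447 mL = 48.09 mL
raffinose: 1.95% w/v = 19.5 g/L → 19.5 × 0.447 L = 8.72 g

xylose 8.14 g; streptomycin 1.81 mL; sodium succinate 48.09 mL; raffinose 8.72 g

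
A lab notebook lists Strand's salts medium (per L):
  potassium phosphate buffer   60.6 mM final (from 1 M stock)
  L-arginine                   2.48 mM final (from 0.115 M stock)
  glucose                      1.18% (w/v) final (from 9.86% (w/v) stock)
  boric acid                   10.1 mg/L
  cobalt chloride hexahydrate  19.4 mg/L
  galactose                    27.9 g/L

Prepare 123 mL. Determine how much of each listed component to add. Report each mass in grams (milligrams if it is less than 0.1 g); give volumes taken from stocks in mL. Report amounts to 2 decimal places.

potassium phosphate buffer 7.45 mL; L-arginine 2.65 mL; glucose 14.72 mL; boric acid 1.24 mg; cobalt chloride hexahydrate 2.39 mg; galactose 3.43 g

Scale factor relative to 1 L: 0.123.
potassium phosphate buffer: V = C2·V2/C1 = 60.6 mM × 123 mL ÷ 1000 mM = 7.45 mL
L-arginine: V = C2·V2/C1 = 2.48 mM × 123 mL ÷ 115 mM = 2.65 mL
glucose: dilute stock: 1.18% ÷ 9.86% × 123 mL = 14.72 mL
boric acid: 10.1 mg/L × 0.123 L = 1.24 mg
cobalt chloride hexahydrate: 19.4 mg/L × 0.123 L = 2.39 mg
galactose: 27.9 g/L × 0.123 L = 3.43 g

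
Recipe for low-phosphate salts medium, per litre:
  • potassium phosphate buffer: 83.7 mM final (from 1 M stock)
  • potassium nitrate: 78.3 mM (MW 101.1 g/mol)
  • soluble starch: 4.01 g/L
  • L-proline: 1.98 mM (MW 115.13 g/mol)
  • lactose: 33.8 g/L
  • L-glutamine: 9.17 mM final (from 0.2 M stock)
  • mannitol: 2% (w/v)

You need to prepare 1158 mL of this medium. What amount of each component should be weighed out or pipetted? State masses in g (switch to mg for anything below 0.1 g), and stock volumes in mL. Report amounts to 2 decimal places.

potassium phosphate buffer 96.92 mL; potassium nitrate 9.17 g; soluble starch 4.64 g; L-proline 0.26 g; lactose 39.14 g; L-glutamine 53.09 mL; mannitol 23.16 g

Working volume: 1158 mL = 1.158 L.
potassium phosphate buffer: C1V1 = C2V2 → 83.7 mM × 1158 mL ÷ 1000 mM = 96.92 mL
potassium nitrate: 78.3 mmol/L × 101.1 g/mol × 1.158 L ÷ 1000 = 9.17 g
soluble starch: 4.01 g/L × 1.158 L = 4.64 g
L-proline: 1.98 mmol/L × 115.13 g/mol × 1.158 L ÷ 1000 = 0.26 g
lactose: 33.8 g/L × 1.158 L = 39.14 g
L-glutamine: dilute stock: 9.17 mM × 1158 mL ÷ 200 mM = 53.09 mL
mannitol: 2% w/v = 20 g/L → 20 × 1.158 L = 23.16 g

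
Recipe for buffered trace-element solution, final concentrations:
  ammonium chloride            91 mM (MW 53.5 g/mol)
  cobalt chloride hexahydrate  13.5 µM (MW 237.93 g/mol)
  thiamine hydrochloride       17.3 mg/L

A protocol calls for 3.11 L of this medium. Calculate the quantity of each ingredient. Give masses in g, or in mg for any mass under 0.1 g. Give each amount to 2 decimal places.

ammonium chloride 15.14 g; cobalt chloride hexahydrate 9.99 mg; thiamine hydrochloride 53.80 mg

Working volume: 3.11 L.
ammonium chloride: 91 mmol/L × 53.5 g/mol × 3.11 L ÷ 1000 = 15.14 g
cobalt chloride hexahydrate: 13.5 µmol/L × 237.93 g/mol × 3.11 L ÷ 1000 = 9.99 mg
thiamine hydrochloride: 17.3 mg/L × 3.11 L = 53.80 mg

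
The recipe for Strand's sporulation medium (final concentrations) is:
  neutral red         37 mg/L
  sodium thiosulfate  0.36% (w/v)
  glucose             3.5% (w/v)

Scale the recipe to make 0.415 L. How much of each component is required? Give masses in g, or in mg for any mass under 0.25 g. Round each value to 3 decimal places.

Scale factor relative to 1 L: 0.415.
neutral red: 37 mg/L × 0.415 L = 15.355 mg
sodium thiosulfate: 0.36 g per 100 mL × 415 mL ÷ 100 = 1.494 g
glucose: 3.5 g per 100 mL × 415 mL ÷ 100 = 14.525 g

neutral red 15.355 mg; sodium thiosulfate 1.494 g; glucose 14.525 g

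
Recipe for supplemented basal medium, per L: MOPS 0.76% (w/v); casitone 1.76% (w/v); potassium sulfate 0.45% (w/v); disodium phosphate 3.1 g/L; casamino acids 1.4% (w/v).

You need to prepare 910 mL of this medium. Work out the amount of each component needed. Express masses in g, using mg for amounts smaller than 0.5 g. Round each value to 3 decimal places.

MOPS 6.916 g; casitone 16.016 g; potassium sulfate 4.095 g; disodium phosphate 2.821 g; casamino acids 12.740 g

Scale factor relative to 1 L: 0.91.
MOPS: 0.76 g per 100 mL × 910 mL ÷ 100 = 6.916 g
casitone: 1.76 g per 100 mL × 910 mL ÷ 100 = 16.016 g
potassium sulfate: 0.45 g per 100 mL × 910 mL ÷ 100 = 4.095 g
disodium phosphate: 3.1 g/L × 0.91 L = 2.821 g
casamino acids: 1.4 g per 100 mL × 910 mL ÷ 100 = 12.740 g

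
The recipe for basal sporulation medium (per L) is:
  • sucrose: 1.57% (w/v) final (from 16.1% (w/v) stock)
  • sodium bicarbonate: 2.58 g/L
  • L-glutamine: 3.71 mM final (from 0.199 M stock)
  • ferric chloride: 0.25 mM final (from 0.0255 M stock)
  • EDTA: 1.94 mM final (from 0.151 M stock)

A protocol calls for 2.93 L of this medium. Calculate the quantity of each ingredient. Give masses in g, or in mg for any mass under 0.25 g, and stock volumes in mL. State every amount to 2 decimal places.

Scale factor relative to 1 L: 2.93.
sucrose: dilute stock: 1.57% ÷ 16.1% × 2930 mL = 285.72 mL
sodium bicarbonate: 2.58 g/L × 2.93 L = 7.56 g
L-glutamine: dilute stock: 3.71 mM × 2930 mL ÷ 199 mM = 54.62 mL
ferric chloride: C1V1 = C2V2 → 0.25 mM × 2930 mL ÷ 25.5 mM = 28.73 mL
EDTA: dilute stock: 1.94 mM × 2930 mL ÷ 151 mM = 37.64 mL

sucrose 285.72 mL; sodium bicarbonate 7.56 g; L-glutamine 54.62 mL; ferric chloride 28.73 mL; EDTA 37.64 mL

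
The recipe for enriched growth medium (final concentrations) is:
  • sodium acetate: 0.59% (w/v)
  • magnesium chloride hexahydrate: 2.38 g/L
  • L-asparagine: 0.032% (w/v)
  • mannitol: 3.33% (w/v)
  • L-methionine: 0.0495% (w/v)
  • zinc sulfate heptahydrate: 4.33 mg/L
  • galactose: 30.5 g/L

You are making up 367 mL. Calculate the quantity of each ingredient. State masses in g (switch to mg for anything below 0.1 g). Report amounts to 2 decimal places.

sodium acetate 2.17 g; magnesium chloride hexahydrate 0.87 g; L-asparagine 0.12 g; mannitol 12.22 g; L-methionine 0.18 g; zinc sulfate heptahydrate 1.59 mg; galactose 11.19 g

Working volume: 367 mL = 0.367 L.
sodium acetate: 0.59 g per 100 mL × 367 mL ÷ 100 = 2.17 g
magnesium chloride hexahydrate: 2.38 g/L × 0.367 L = 0.87 g
L-asparagine: 0.032 g per 100 mL × 367 mL ÷ 100 = 0.12 g
mannitol: 3.33 g per 100 mL × 367 mL ÷ 100 = 12.22 g
L-methionine: 0.0495% w/v = 0.495 g/L → 0.495 × 0.367 L = 0.18 g
zinc sulfate heptahydrate: 4.33 mg/L × 0.367 L = 1.59 mg
galactose: 30.5 g/L × 0.367 L = 11.19 g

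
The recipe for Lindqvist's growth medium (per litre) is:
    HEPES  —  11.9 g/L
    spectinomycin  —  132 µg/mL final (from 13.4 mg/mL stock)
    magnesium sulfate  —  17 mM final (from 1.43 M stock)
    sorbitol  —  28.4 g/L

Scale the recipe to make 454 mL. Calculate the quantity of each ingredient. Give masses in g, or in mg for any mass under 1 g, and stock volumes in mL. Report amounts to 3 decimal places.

Working volume: 454 mL = 0.454 L.
HEPES: 11.9 g/L × 0.454 L = 5.403 g
spectinomycin: C1V1 = C2V2 → 132 µg/mL × 454 mL ÷ 13400 µg/mL = 4.472 mL
magnesium sulfate: dilute stock: 17 mM × 454 mL ÷ 1430 mM = 5.397 mL
sorbitol: 28.4 g/L × 0.454 L = 12.894 g

HEPES 5.403 g; spectinomycin 4.472 mL; magnesium sulfate 5.397 mL; sorbitol 12.894 g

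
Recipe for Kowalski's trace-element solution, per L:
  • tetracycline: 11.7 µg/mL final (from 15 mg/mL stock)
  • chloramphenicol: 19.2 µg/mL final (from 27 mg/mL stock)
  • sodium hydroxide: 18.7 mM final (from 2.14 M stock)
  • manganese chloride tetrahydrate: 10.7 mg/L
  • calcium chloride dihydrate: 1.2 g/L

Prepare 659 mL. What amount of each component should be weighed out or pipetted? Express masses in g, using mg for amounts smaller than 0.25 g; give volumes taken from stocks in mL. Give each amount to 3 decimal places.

tetracycline 0.514 mL; chloramphenicol 0.469 mL; sodium hydroxide 5.759 mL; manganese chloride tetrahydrate 7.051 mg; calcium chloride dihydrate 0.791 g

Working volume: 659 mL = 0.659 L.
tetracycline: V = C2·V2/C1 = 11.7 µg/mL × 659 mL ÷ 15000 µg/mL = 0.514 mL
chloramphenicol: dilute stock: 19.2 µg/mL × 659 mL ÷ 27000 µg/mL = 0.469 mL
sodium hydroxide: C1V1 = C2V2 → 18.7 mM × 659 mL ÷ 2140 mM = 5.759 mL
manganese chloride tetrahydrate: 10.7 mg/L × 0.659 L = 7.051 mg
calcium chloride dihydrate: 1.2 g/L × 0.659 L = 0.791 g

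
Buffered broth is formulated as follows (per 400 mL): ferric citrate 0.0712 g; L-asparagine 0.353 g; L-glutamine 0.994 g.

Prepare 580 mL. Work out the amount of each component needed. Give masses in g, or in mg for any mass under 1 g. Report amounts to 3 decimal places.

Scale factor = 580 mL / 400 mL = 1.45.
ferric citrate: 0.0712 g × (580 mL / 400 mL) = 0.10324 g = 103.240 mg
L-asparagine: 0.353 g × (580 mL / 400 mL) = 0.51185 g = 511.850 mg
L-glutamine: 0.994 g × (580 mL / 400 mL) = 1.441 g

ferric citrate 103.240 mg; L-asparagine 511.850 mg; L-glutamine 1.441 g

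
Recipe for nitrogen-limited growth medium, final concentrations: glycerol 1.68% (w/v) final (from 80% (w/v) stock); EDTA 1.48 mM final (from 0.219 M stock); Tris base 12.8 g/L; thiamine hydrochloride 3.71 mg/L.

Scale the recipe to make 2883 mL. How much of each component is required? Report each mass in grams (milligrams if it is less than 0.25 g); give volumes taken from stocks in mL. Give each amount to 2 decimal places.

Target volume = 2883 mL = 2.883 L.
glycerol: C1V1 = C2V2 → 1.68% ÷ 80% × 2883 mL = 60.54 mL
EDTA: dilute stock: 1.48 mM × 2883 mL ÷ 219 mM = 19.48 mL
Tris base: 12.8 g/L × 2.883 L = 36.90 g
thiamine hydrochloride: 3.71 mg/L × 2.883 L = 10.70 mg

glycerol 60.54 mL; EDTA 19.48 mL; Tris base 36.90 g; thiamine hydrochloride 10.70 mg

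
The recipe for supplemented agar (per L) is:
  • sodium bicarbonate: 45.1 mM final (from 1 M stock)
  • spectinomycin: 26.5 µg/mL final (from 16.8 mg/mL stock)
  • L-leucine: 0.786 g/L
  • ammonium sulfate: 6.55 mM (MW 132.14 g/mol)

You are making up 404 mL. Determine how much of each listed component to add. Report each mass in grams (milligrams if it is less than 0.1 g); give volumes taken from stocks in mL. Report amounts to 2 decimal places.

Working volume: 404 mL = 0.404 L.
sodium bicarbonate: dilute stock: 45.1 mM × 404 mL ÷ 1000 mM = 18.22 mL
spectinomycin: C1V1 = C2V2 → 26.5 µg/mL × 404 mL ÷ 16800 µg/mL = 0.64 mL
L-leucine: 0.786 g/L × 0.404 L = 0.32 g
ammonium sulfate: 6.55 mmol/L × 132.14 g/mol × 0.404 L ÷ 1000 = 0.35 g

sodium bicarbonate 18.22 mL; spectinomycin 0.64 mL; L-leucine 0.32 g; ammonium sulfate 0.35 g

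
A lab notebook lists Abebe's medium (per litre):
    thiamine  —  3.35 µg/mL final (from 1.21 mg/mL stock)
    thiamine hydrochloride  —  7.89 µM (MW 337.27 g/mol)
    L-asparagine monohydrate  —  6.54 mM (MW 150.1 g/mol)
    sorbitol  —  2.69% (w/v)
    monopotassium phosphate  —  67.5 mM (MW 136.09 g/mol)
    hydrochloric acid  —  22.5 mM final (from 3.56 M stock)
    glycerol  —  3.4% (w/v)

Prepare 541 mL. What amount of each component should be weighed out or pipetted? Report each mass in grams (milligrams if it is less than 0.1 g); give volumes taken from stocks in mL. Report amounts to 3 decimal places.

Scale factor relative to 1 L: 0.541.
thiamine: C1V1 = C2V2 → 3.35 µg/mL × 541 mL ÷ 1210 µg/mL = 1.498 mL
thiamine hydrochloride: 7.89 µmol/L × 337.27 g/mol × 0.541 L ÷ 1000 = 1.440 mg
L-asparagine monohydrate: 6.54 mmol/L × 150.1 g/mol × 0.541 L ÷ 1000 = 0.531 g
sorbitol: 2.69% w/v = 26.9 g/L → 26.9 × 0.541 L = 14.553 g
monopotassium phosphate: 67.5 mmol/L × 136.09 g/mol × 0.541 L ÷ 1000 = 4.970 g
hydrochloric acid: V = C2·V2/C1 = 22.5 mM × 541 mL ÷ 3560 mM = 3.419 mL
glycerol: 3.4% w/v = 34 g/L → 34 × 0.541 L = 18.394 g

thiamine 1.498 mL; thiamine hydrochloride 1.440 mg; L-asparagine monohydrate 0.531 g; sorbitol 14.553 g; monopotassium phosphate 4.970 g; hydrochloric acid 3.419 mL; glycerol 18.394 g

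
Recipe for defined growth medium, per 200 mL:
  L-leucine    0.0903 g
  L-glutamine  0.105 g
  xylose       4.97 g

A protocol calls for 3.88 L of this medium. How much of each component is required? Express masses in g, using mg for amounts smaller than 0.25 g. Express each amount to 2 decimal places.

L-leucine 1.75 g; L-glutamine 2.04 g; xylose 96.42 g

Scale factor = 3880 mL / 200 mL = 19.4.
L-leucine: 0.0903 g × (3880 mL / 200 mL) = 1.75 g
L-glutamine: 0.105 g × (3880 mL / 200 mL) = 2.04 g
xylose: 4.97 g × (3880 mL / 200 mL) = 96.42 g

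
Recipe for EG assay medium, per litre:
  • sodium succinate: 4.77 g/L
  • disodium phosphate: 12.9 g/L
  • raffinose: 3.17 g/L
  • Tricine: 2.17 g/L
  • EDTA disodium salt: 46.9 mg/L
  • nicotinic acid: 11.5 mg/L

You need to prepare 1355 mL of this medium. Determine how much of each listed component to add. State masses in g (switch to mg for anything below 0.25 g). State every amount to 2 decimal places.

sodium succinate 6.46 g; disodium phosphate 17.48 g; raffinose 4.30 g; Tricine 2.94 g; EDTA disodium salt 63.55 mg; nicotinic acid 15.58 mg

Scale factor relative to 1 L: 1.355.
sodium succinate: 4.77 g/L × 1.355 L = 6.46 g
disodium phosphate: 12.9 g/L × 1.355 L = 17.48 g
raffinose: 3.17 g/L × 1.355 L = 4.30 g
Tricine: 2.17 g/L × 1.355 L = 2.94 g
EDTA disodium salt: 46.9 mg/L × 1.355 L = 63.55 mg
nicotinic acid: 11.5 mg/L × 1.355 L = 15.58 mg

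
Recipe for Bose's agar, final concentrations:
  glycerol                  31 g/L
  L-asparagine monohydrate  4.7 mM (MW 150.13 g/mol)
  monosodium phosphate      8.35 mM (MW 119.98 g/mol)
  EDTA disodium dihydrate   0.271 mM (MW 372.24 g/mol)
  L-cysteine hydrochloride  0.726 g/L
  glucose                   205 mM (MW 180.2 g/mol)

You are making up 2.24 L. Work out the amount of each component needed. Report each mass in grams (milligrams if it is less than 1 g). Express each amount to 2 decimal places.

Working volume: 2.24 L.
glycerol: 31 g/L × 2.24 L = 69.44 g
L-asparagine monohydrate: 4.7 mmol/L × 150.13 g/mol × 2.24 L ÷ 1000 = 1.58 g
monosodium phosphate: 8.35 mmol/L × 119.98 g/mol × 2.24 L ÷ 1000 = 2.24 g
EDTA disodium dihydrate: 0.271 mmol/L × 372.24 mg/mmol × 2.24 L = 225.96 mg
L-cysteine hydrochloride: 0.726 g/L × 2.24 L = 1.63 g
glucose: 205 mmol/L × 180.2 g/mol × 2.24 L ÷ 1000 = 82.75 g

glycerol 69.44 g; L-asparagine monohydrate 1.58 g; monosodium phosphate 2.24 g; EDTA disodium dihydrate 225.96 mg; L-cysteine hydrochloride 1.63 g; glucose 82.75 g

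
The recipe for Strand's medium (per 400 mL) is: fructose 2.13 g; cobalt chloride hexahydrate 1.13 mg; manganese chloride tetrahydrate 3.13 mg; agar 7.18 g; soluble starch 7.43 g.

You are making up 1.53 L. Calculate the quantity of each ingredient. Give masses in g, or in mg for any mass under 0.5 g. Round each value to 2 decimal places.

fructose 8.15 g; cobalt chloride hexahydrate 4.32 mg; manganese chloride tetrahydrate 11.97 mg; agar 27.46 g; soluble starch 28.42 g

Scale factor = 1530 mL / 400 mL = 3.825.
fructose: 2.13 g × (1530 mL / 400 mL) = 8.15 g
cobalt chloride hexahydrate: 1.13 mg × (1530 mL / 400 mL) = 4.32 mg
manganese chloride tetrahydrate: 3.13 mg × (1530 mL / 400 mL) = 11.97 mg
agar: 7.18 g × (1530 mL / 400 mL) = 27.46 g
soluble starch: 7.43 g × (1530 mL / 400 mL) = 28.42 g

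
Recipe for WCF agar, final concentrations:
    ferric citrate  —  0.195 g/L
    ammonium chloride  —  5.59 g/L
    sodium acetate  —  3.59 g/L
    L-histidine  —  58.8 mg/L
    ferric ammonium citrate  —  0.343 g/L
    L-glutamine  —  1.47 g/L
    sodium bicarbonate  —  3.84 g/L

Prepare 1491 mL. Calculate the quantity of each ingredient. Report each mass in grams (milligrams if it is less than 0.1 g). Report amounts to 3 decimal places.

ferric citrate 0.291 g; ammonium chloride 8.335 g; sodium acetate 5.353 g; L-histidine 87.671 mg; ferric ammonium citrate 0.511 g; L-glutamine 2.192 g; sodium bicarbonate 5.725 g

Scale factor relative to 1 L: 1.491.
ferric citrate: 0.195 g/L × 1.491 L = 0.291 g
ammonium chloride: 5.59 g/L × 1.491 L = 8.335 g
sodium acetate: 3.59 g/L × 1.491 L = 5.353 g
L-histidine: 58.8 mg/L × 1.491 L = 87.671 mg
ferric ammonium citrate: 0.343 g/L × 1.491 L = 0.511 g
L-glutamine: 1.47 g/L × 1.491 L = 2.192 g
sodium bicarbonate: 3.84 g/L × 1.491 L = 5.725 g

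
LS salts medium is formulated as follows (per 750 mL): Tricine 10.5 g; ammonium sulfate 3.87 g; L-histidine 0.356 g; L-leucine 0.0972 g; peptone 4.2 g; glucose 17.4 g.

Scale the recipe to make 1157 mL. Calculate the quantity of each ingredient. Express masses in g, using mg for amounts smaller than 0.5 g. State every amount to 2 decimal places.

Scale factor = 1157 mL / 750 mL = 1.54267.
Tricine: 10.5 g × (1157 mL / 750 mL) = 16.20 g
ammonium sulfate: 3.87 g × (1157 mL / 750 mL) = 5.97 g
L-histidine: 0.356 g × (1157 mL / 750 mL) = 0.55 g
L-leucine: 0.0972 g × (1157 mL / 750 mL) = 0.149947 g = 149.95 mg
peptone: 4.2 g × (1157 mL / 750 mL) = 6.48 g
glucose: 17.4 g × (1157 mL / 750 mL) = 26.84 g

Tricine 16.20 g; ammonium sulfate 5.97 g; L-histidine 0.55 g; L-leucine 149.95 mg; peptone 6.48 g; glucose 26.84 g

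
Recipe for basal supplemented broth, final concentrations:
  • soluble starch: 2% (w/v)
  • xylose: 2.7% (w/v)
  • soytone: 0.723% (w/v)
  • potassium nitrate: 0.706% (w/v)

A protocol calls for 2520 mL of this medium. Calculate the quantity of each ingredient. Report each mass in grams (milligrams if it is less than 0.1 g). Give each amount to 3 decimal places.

Scale factor relative to 1 L: 2.52.
soluble starch: 2% w/v = 20 g/L → 20 × 2.52 L = 50.400 g
xylose: 2.7 g per 100 mL × 2520 mL ÷ 100 = 68.040 g
soytone: 0.723% w/v = 7.23 g/L → 7.23 × 2.52 L = 18.220 g
potassium nitrate: 0.706 g per 100 mL × 2520 mL ÷ 100 = 17.791 g

soluble starch 50.400 g; xylose 68.040 g; soytone 18.220 g; potassium nitrate 17.791 g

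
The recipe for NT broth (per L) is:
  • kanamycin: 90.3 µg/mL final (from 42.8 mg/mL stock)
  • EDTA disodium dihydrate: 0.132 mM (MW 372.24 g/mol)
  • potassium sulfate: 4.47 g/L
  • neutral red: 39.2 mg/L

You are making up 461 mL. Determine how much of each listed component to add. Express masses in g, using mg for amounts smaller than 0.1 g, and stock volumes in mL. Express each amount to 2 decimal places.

Scale factor relative to 1 L: 0.461.
kanamycin: V = C2·V2/C1 = 90.3 µg/mL × 461 mL ÷ 42800 µg/mL = 0.97 mL
EDTA disodium dihydrate: 0.132 mmol/L × 372.24 mg/mmol × 0.461 L = 22.65 mg
potassium sulfate: 4.47 g/L × 0.461 L = 2.06 g
neutral red: 39.2 mg/L × 0.461 L = 18.07 mg

kanamycin 0.97 mL; EDTA disodium dihydrate 22.65 mg; potassium sulfate 2.06 g; neutral red 18.07 mg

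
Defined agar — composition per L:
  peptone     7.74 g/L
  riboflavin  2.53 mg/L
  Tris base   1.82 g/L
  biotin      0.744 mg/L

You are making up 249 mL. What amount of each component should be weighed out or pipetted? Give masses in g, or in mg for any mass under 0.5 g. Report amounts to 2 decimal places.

peptone 1.93 g; riboflavin 0.63 mg; Tris base 453.18 mg; biotin 0.19 mg

Working volume: 249 mL = 0.249 L.
peptone: 7.74 g/L × 0.249 L = 1.93 g
riboflavin: 2.53 mg/L × 0.249 L = 0.63 mg
Tris base: 1.82 g/L × 0.249 L = 0.45318 g = 453.18 mg
biotin: 0.744 mg/L × 0.249 L = 0.19 mg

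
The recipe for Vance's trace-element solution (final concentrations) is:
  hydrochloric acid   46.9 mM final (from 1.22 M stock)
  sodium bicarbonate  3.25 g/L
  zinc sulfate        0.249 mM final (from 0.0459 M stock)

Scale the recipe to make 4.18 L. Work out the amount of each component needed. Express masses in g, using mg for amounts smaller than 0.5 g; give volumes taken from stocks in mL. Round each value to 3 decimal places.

hydrochloric acid 160.690 mL; sodium bicarbonate 13.585 g; zinc sulfate 22.676 mL

Scale factor relative to 1 L: 4.18.
hydrochloric acid: C1V1 = C2V2 → 46.9 mM × 4180 mL ÷ 1220 mM = 160.690 mL
sodium bicarbonate: 3.25 g/L × 4.18 L = 13.585 g
zinc sulfate: C1V1 = C2V2 → 0.249 mM × 4180 mL ÷ 45.9 mM = 22.676 mL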